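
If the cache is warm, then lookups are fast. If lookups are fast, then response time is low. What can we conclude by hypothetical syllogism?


Hypothetical syllogism: P → Q, Q → R ⊢ P → R
Premise 1: the cache is warm → lookups are fast
Premise 2: lookups are fast → response time is low
Chain the implications: the middle term (lookups are fast) links the two.
Conclusion: If the cache is warm, then response time is low.

If the cache is warm, then response time is low.


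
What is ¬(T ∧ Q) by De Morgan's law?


De Morgan's law: ¬(P ∧ Q) ≡ ¬P ∨ ¬Q
¬(T ∧ Q) = ¬T ∨ ¬Q

¬T ∨ ¬Q


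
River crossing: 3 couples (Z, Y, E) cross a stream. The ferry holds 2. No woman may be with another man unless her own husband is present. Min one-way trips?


Label couples Z, Y, E (H = husband, W = wife).
Counting alone: 6 people, the ferry carries 2 and someone must bring it back, so each round trip nets at most +1 on the far side until the last crossing → at least 9 trips. The jealousy constraint makes 9 impossible; the shortest valid schedule has 11:
1. WZ+WY →  (far: WZ,WY; near: HZ,HY,HE,WE)
2. WZ ←       (far: WY; near: HZ,HY,HE,WZ,WE)
3. WZ+WE →  (far: WZ,WY,WE; near: HZ,HY,HE)
4. WZ ←       (far: WY,WE; near: HZ,HY,HE,WZ)
5. HY+HE →  (far: HY,WY,HE,WE; near: HZ,WZ)
6. HY+WY ←  (far: HE,WE; near: HZ,WZ,HY,WY)
7. HZ+HY →  (far: HZ,HY,HE,WE; near: WZ,WY)
8. WE ←       (far: HZ,HY,HE; near: WZ,WY,WE)
9. WZ+WY →  (far: HZ,WZ,HY,WY,HE; near: WE)
10. HE ←      (far: HZ,WZ,HY,WY; near: HE,WE)
11. HE+WE → (far: all six; near: empty)
In every state each wife is either with her husband or with no other man.
Minimum trips = 11

11


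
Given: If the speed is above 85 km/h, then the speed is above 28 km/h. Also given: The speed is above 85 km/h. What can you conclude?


Modus ponens: P → Q, P ⊢ Q
P: the speed is above 85 km/h
Q: the speed is above 28 km/h
We have P → Q and P is true.
By modus ponens, Q must be true.

The speed is above 28 km/h


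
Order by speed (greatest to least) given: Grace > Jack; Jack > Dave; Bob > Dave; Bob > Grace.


Constraints: Grace > Jack; Jack > Dave; Bob > Dave; Bob > Grace
Method: at each step, the next-highest is the one remaining person who never appears on the smaller side of a constraint between remaining people.
  Step 1: remaining {Bob, Jack, Dave, Grace}; on the smaller side: {Jack, Dave, Grace} → Bob is next (Bob > Dave; Bob > Grace).
  Step 2: remaining {Jack, Dave, Grace}; on the smaller side: {Jack, Dave} → Grace is next (Grace > Jack).
  Step 3: remaining {Jack, Dave}; on the smaller side: {Dave} → Jack is next (Jack > Dave).
  Step 4: only Dave remains → lowest.
Final ranking (highest to lowest):

Bob > Grace > Jack > Dave


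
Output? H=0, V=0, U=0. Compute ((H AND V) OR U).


H AND V = 0&0 = 0
0 OR 0 = 0

0


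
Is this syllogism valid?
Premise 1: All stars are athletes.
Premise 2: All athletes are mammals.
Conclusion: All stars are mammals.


Premise 1: All stars are athletes.
Premise 2: All athletes are mammals.
Conclusion: All stars are mammals.
Barbara syllogism (AAA-1): All A are B, All B are C → All A are C.
Middle term (athletes) distributed in premise 2.

Valid


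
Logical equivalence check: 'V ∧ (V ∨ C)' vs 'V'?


Expression 1: V ∧ (V ∨ C)
Expression 2: V
Truth table (V C | Expr1 Expr2):
  T T |   T     T
  T F |   T     T
  F T |   F     F
  F F |   F     F
All 4 rows agree, so the expressions are logically equivalent.

Yes


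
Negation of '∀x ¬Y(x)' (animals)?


Original: ∀x ¬Y(x)
Rule: ¬∀→∃, ¬∃→∀, negate predicate.
Negation: ∃x Y(x)

∃x Y(x)


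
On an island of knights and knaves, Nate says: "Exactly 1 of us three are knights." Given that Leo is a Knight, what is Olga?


Nate claims exactly 1 knights among Nate, Leo, Olga.
Given: Leo is a Knight.

Case 1: Nate is a Knight (tells truth)
  Then exactly 1 of the three are knights.
  Counting Nate, Leo: 2 knight(s) so far. Need -1 more → impossible.
Case 2: Nate is a Knave (lies)
  Then the count is NOT 1.
  If Olga = Knave, count = 1 = 1 → claim would be true, contradicts lie.
  If Olga = Knight, count = 2 ≠ 1 → lie confirmed ✓

Olga is a Knight.

Knight


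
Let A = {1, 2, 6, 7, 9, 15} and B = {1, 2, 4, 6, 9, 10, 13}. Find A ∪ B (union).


A = {1, 2, 6, 7, 9, 15}
B = {1, 2, 4, 6, 9, 10, 13}
Operation: union
All elements combined: 1, 2, 4, 6, 7, 9, 10, 13, 15

{1, 2, 4, 6, 7, 9, 10, 13, 15}


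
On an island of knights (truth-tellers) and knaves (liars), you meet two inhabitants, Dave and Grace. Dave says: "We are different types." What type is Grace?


Dave says: "We are different types."
Case 1: Dave is a Knight (truth-teller)
  Statement is true → they ARE different → Grace is a Knave
Case 2: Dave is a Knave (liar)
  Statement is false → they are NOT different → Grace is a Knave
In both cases, Grace is a Knave.

Knave


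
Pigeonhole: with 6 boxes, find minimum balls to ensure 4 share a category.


Pigeonhole: to guarantee k in one of n categories, need (k-1)×n + 1.
k = 4, n = 6
Minimum = (4-1) × 6 + 1 = 3 × 6 + 1

19


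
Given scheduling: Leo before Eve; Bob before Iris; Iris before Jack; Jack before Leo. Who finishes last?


Constraints: Leo before Eve; Bob before Iris; Iris before Jack; Jack before Leo
The last task can have nothing scheduled after it, so it must never appear on the left of a 'before'.
Tasks appearing before some other task: Leo, Bob, Iris, Jack.
The only task not in that list is Eve → it is last.

Eve


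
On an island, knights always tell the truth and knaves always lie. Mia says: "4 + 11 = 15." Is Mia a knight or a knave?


Statement: "4 + 11 = 15."
Actual: 4 + 11 = 15
Claimed: 15
Statement is TRUE → Mia tells the truth → Knight

Knight


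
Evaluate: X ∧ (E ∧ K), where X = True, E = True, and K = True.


X = True, E = True, K = True
Step 1: E ∧ K = True AND True = True
Step 2: X ∧ True = True AND True = True
AND is true only when ALL operands are true.

True


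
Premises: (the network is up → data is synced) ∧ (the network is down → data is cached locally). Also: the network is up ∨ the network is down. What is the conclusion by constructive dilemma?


Constructive dilemma: (P → Q) ∧ (R → S), P ∨ R ⊢ Q ∨ S
Premise 1: the network is up → data is synced
Premise 2: the network is down → data is cached locally
Premise 3: the network is up ∨ the network is down
Case 1: Assuming the network is up, then by Premise 1, data is synced.
Case 2: Assuming the network is down, then by Premise 2, data is cached locally.
Since one of the network is up or the network is down must hold, we get data is synced or data is cached locally.

Data is synced or data is cached locally.


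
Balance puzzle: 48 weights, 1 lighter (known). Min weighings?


Each weighing has 3 outcomes (left heavy / balance / right heavy), so k weighings distinguish at most 3^k cases; splitting into three near-equal groups achieves this.
Need 3^k ≥ 48: 3^3 = 27 < 48 ≤ 3^4 = 81
k = ⌈log₃(48)⌉ = 4

4


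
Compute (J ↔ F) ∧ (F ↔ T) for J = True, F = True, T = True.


J = True, F = True, T = True
Step 1: J ↔ F is true when J and F have the same value. Result: True
Step 2: F ↔ T is true when F and T have the same value. Result: True
Step 3: True ∧ True = True

True


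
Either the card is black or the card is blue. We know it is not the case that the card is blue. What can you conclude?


Disjunctive syllogism: P ∨ Q, ¬P ⊢ Q
Disjunction: the card is black ∨ the card is blue
We know it is not the case that the card is blue.
By disjunctive syllogism, the other disjunct must be true.

The card is black


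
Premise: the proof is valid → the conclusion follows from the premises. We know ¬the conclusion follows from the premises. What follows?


Modus tollens: P → Q, ¬Q ⊢ ¬P
P: the proof is valid
Q: the conclusion follows from the premises
We have P → Q and Q is false.
By modus tollens, P must be false.

It is not the case that the proof is valid


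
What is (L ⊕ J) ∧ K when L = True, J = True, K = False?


L = True, J = True, K = False
Step 1: L ⊕ J = True XOR True = False
Step 2: False ∧ K = False AND False = False
XOR true when exactly one of L,J is true; then AND with K.

False


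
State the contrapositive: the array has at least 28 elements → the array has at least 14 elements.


Original: If the array has at least 28 elements, then the array has at least 14 elements
Contrapositive: If ¬Q, then ¬P
Negate Q: not (the array has at least 14 elements)
Negate P: not (the array has at least 28 elements)

If not (the array has at least 14 elements), then not (the array has at least 28 elements).


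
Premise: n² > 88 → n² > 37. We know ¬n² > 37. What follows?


Modus tollens: P → Q, ¬Q ⊢ ¬P
P: n² > 88
Q: n² > 37
We have P → Q and Q is false.
By modus tollens, P must be false.

It is not the case that n² > 88


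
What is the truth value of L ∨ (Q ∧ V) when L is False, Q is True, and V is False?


L = False, Q = True, V = False
Step 1: Q ∧ V = True AND False = False
Step 2: L ∨ False = False OR False = False
AND evaluated first (higher precedence); then OR applied.

False


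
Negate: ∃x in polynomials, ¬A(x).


Original: ∃x ¬A(x)
Rule: ¬∀→∃, ¬∃→∀, negate predicate.
Negation: ∀x A(x)

∀x A(x)


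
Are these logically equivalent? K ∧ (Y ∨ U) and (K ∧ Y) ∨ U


Expression 1: K ∧ (Y ∨ U)
Expression 2: (K ∧ Y) ∨ U
Truth table (K Y U | Expr1 Expr2):
  T T T |   T     T
  T T F |   T     T
  T F T |   T     T
  T F F |   F     F
  F T T |   F     T   ← differ
  F T F |   F     F
  F F T |   F     T   ← differ
  F F F |   F     F
Counterexample: K=F, Y=T, U=T gives Expr1 = F but Expr2 = T, so the expressions are NOT logically equivalent.

No


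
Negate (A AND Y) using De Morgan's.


De Morgan's law: ¬(P ∧ Q) ≡ ¬P ∨ ¬Q
¬(A ∧ Y) = ¬A ∨ ¬Y

¬A ∨ ¬Y


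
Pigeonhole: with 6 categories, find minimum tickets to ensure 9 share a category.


Pigeonhole: to guarantee k in one of n categories, need (k-1)×n + 1.
k = 9, n = 6
Minimum = (9-1) × 6 + 1 = 8 × 6 + 1

49


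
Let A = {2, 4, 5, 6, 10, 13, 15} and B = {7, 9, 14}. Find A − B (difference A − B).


A = {2, 4, 5, 6, 10, 13, 15}
B = {7, 9, 14}
Operation: difference A − B
In A but not B: 2, 4, 5, 6, 10, 13, 15

{2, 4, 5, 6, 10, 13, 15}


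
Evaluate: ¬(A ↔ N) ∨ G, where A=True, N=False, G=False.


A = True, N = False, G = False
Expression: ¬(A ↔ N) ∨ G
Step 1: A ↔ N = (True iff False) = False
Step 2: ¬(A ↔ N) = NOT False = True
Step 3: (True) ∨ G = True OR False = True

True


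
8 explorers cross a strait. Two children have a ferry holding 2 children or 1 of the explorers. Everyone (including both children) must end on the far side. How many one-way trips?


Per crossing of one of the explorers: children→, one←, one of the explorers→, one← = 4 trips
8 × 4 = 32, + 1 final children→ = 33
Minimum trips = 33

33


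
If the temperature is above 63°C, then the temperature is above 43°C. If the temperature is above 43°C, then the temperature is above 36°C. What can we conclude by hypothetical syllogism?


Hypothetical syllogism: P → Q, Q → R ⊢ P → R
Premise 1: the temperature is above 63°C → the temperature is above 43°C
Premise 2: the temperature is above 43°C → the temperature is above 36°C
Chain the implications: the middle term (the temperature is above 43°C) links the two.
Conclusion: If the temperature is above 63°C, then the temperature is above 36°C.

If the temperature is above 63°C, then the temperature is above 36°C.


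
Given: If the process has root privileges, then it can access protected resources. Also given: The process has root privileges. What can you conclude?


Modus ponens: P → Q, P ⊢ Q
P: the process has root privileges
Q: it can access protected resources
We have P → Q and P is true.
By modus ponens, Q must be true.

It can access protected resources


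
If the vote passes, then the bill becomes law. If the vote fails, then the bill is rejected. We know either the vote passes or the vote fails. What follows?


Constructive dilemma: (P → Q) ∧ (R → S), P ∨ R ⊢ Q ∨ S
Premise 1: the vote passes → the bill becomes law
Premise 2: the vote fails → the bill is rejected
Premise 3: the vote passes ∨ the vote fails
Case 1: Assuming the vote passes, then by Premise 1, the bill becomes law.
Case 2: Assuming the vote fails, then by Premise 2, the bill is rejected.
Since one of the vote passes or the vote fails must hold, we get the bill becomes law or the bill is rejected.

The bill becomes law or the bill is rejected.


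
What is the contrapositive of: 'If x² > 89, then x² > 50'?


Original: If x² > 89, then x² > 50
Contrapositive: If ¬Q, then ¬P
Negate Q: not (x² > 50)
Negate P: not (x² > 89)

If not (x² > 50), then not (x² > 89).


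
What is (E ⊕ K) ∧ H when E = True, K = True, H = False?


E = True, K = True, H = False
Step 1: E ⊕ K = True XOR True = False
Step 2: False ∧ H = False AND False = False
XOR true when exactly one of E,K is true; then AND with H.

False


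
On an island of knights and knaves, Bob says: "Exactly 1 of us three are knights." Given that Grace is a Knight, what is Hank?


Bob claims exactly 1 knights among Bob, Grace, Hank.
Given: Grace is a Knight.

Case 1: Bob is a Knight (tells truth)
  Then exactly 1 of the three are knights.
  Counting Bob, Grace: 2 knight(s) so far. Need -1 more → impossible.
Case 2: Bob is a Knave (lies)
  Then the count is NOT 1.
  If Hank = Knave, count = 1 = 1 → claim would be true, contradicts lie.
  If Hank = Knight, count = 2 ≠ 1 → lie confirmed ✓

Hank is a Knight.

Knight


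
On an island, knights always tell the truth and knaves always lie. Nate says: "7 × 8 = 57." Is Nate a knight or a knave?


Statement: "7 × 8 = 57."
Actual: 7 × 8 = 56
Claimed: 57
Statement is FALSE → Nate lies → Knave

Knave


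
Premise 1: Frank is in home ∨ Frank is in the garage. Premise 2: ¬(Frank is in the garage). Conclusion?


Disjunctive syllogism: P ∨ Q, ¬P ⊢ Q
Disjunction: Frank is in home ∨ Frank is in the garage
We know it is not the case that Frank is in the garage.
By disjunctive syllogism, the other disjunct must be true.

Frank is in home


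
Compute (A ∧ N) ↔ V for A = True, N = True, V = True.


A = True, N = True, V = True
Step 1: A ∧ N = True AND True = True
Step 2: (True) ↔ V: true when both sides have same truth value.
Result: True ↔ True = True

True


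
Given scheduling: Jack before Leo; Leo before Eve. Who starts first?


Constraints: Jack before Leo; Leo before Eve
The first task can have nothing scheduled before it, so it must never appear on the right of a 'before'.
Tasks appearing after some 'before': Leo, Eve.
The only task not in that list is Jack → it is first.

Jack


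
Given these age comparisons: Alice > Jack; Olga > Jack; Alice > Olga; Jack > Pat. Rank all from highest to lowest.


Constraints: Alice > Jack; Olga > Jack; Alice > Olga; Jack > Pat
Method: at each step, the next-highest is the one remaining person who never appears on the smaller side of a constraint between remaining people.
  Step 1: remaining {Pat, Olga, Alice, Jack}; on the smaller side: {Pat, Olga, Jack} → Alice is next (Alice > Jack; Alice > Olga).
  Step 2: remaining {Pat, Olga, Jack}; on the smaller side: {Pat, Jack} → Olga is next (Olga > Jack).
  Step 3: remaining {Pat, Jack}; on the smaller side: {Pat} → Jack is next (Jack > Pat).
  Step 4: only Pat remains → lowest.
Final ranking (highest to lowest):

Alice > Olga > Jack > Pat


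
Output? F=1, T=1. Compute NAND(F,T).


F AND T = 1
NOT(1) = 0

0


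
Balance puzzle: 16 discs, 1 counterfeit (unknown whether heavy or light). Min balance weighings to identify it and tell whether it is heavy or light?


Let n = 16. 32 possibilities (n discs × lighter/heavier); each weighing has 3 outcomes.
Bound for k weighings: say the first weighing puts j discs on each pan. If it tips, the 2j weighed discs remain suspects (each with a known direction) and k-1 weighings give 3^(k-1) outcomes; 3^(k-1) is odd, so 2j ≤ 3^(k-1) - 1. If it balances, the n - 2j unweighed discs remain with direction unknown: 2(n - 2j) ≤ 3^(k-1) - 1 by the same parity argument. Adding, n ≤ (3^(k-1) - 1) + (3^(k-1) - 1)/2 = (3^k - 3)/2, and the classical three-group strategy achieves this (3 discs in 2 weighings, 12 in 3, 39 in 4, 120 in 5).
So we need the smallest k with (3^k - 3)/2 ≥ 16.
k = 3: (3^3 - 3)/2 = 12 < 16 ✗
k = 4: (3^4 - 3)/2 = 39 ≥ 16 ✓

4


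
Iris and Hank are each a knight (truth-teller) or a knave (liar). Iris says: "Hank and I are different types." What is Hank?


Iris says: "Hank and I are different types."
Case 1: Iris is a Knight (truth-teller)
  Statement is true → they ARE different → Hank is a Knave
Case 2: Iris is a Knave (liar)
  Statement is false → they are NOT different → Hank is a Knave
In both cases, Hank is a Knave.

Knave


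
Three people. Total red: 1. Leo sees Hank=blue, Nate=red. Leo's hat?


Total red = 1, seen red = 1
Own red = 1 - 1 = 0
Leo's hat is blue.

blue


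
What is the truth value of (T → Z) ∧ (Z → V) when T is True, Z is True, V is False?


T = True, Z = True, V = False
Step 1: T → Z is false only when T=True and Z=False. Result: True
Step 2: Z → V is false only when Z=True and V=False. Result: False
Step 3: True ∧ False = False

False


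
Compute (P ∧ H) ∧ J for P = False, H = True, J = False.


P = False, H = True, J = False
Step 1: P ∧ H = False AND True = False
Step 2: False ∧ J = False AND False = False
AND is true only when ALL operands are true.

False


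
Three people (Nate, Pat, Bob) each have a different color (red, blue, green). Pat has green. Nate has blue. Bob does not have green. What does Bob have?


From clues:
  Nate → blue
  Pat → green
By elimination, Bob gets the remaining.

red


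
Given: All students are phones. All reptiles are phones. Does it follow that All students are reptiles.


Premise 1: All students are phones.
Premise 2: All reptiles are phones.
Conclusion: All students are reptiles.
Fallacy: undistributed middle. phones is predicate in both.
Counterexample: students and reptiles could be disjoint subsets of phones.

Invalid


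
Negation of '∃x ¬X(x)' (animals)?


Original: ∃x ¬X(x)
Rule: ¬∀→∃, ¬∃→∀, negate predicate.
Negation: ∀x X(x)

∀x X(x)


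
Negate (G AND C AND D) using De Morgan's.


De Morgan's law: ¬(P ∧ Q ∧ R) ≡ ¬P ∨ ¬Q ∨ ¬R
¬(G ∧ C ∧ D) = ¬G ∨ ¬C ∨ ¬D

¬G ∨ ¬C ∨ ¬D


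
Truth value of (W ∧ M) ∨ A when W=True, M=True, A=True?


W = True, M = True, A = True
Expression: (W ∧ M) ∨ A
Step 1: W ∧ M = True AND True = True
Step 2: (True) ∨ A = True OR True = True

True


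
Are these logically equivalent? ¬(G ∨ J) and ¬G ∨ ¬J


Expression 1: ¬(G ∨ J)
Expression 2: ¬G ∨ ¬J
Truth table (G J | Expr1 Expr2):
  T T |   F     F
  T F |   F     T   ← differ
  F T |   F     T   ← differ
  F F |   T     T
Counterexample: G=T, J=F gives Expr1 = F but Expr2 = T, so the expressions are NOT logically equivalent.

No


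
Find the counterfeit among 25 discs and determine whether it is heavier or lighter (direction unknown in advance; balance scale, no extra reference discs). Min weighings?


Let n = 25. 50 possibilities (n discs × lighter/heavier); each weighing has 3 outcomes.
Bound for k weighings: say the first weighing puts j discs on each pan. If it tips, the 2j weighed discs remain suspects (each with a known direction) and k-1 weighings give 3^(k-1) outcomes; 3^(k-1) is odd, so 2j ≤ 3^(k-1) - 1. If it balances, the n - 2j unweighed discs remain with direction unknown: 2(n - 2j) ≤ 3^(k-1) - 1 by the same parity argument. Adding, n ≤ (3^(k-1) - 1) + (3^(k-1) - 1)/2 = (3^k - 3)/2, and the classical three-group strategy achieves this (3 discs in 2 weighings, 12 in 3, 39 in 4, 120 in 5).
So we need the smallest k with (3^k - 3)/2 ≥ 25.
k = 3: (3^3 - 3)/2 = 12 < 25 ✗
k = 4: (3^4 - 3)/2 = 39 ≥ 25 ✓

4


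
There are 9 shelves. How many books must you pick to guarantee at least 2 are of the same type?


Pigeonhole: to guarantee k in one of n categories, need (k-1)×n + 1.
k = 2, n = 9
Minimum = (2-1) × 9 + 1 = 1 × 9 + 1

10


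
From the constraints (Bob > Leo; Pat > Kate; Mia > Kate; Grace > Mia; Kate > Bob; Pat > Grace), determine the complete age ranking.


Constraints: Bob > Leo; Pat > Kate; Mia > Kate; Grace > Mia; Kate > Bob; Pat > Grace
Method: at each step, the next-highest is the one remaining person who never appears on the smaller side of a constraint between remaining people.
  Step 1: remaining {Grace, Leo, Bob, Kate, Mia, Pat}; on the smaller side: {Grace, Leo, Bob, Kate, Mia} → Pat is next (Pat > Kate; Pat > Grace).
  Step 2: remaining {Grace, Leo, Bob, Kate, Mia}; on the smaller side: {Leo, Bob, Kate, Mia} → Grace is next (Grace > Mia).
  Step 3: remaining {Leo, Bob, Kate, Mia}; on the smaller side: {Leo, Bob, Kate} → Mia is next (Mia > Kate).
  Step 4: remaining {Leo, Bob, Kate}; on the smaller side: {Leo, Bob} → Kate is next (Kate > Bob).
  Step 5: remaining {Leo, Bob}; on the smaller side: {Leo} → Bob is next (Bob > Leo).
  Step 6: only Leo remains → lowest.
Final ranking (highest to lowest):

Pat > Grace > Mia > Kate > Bob > Leo


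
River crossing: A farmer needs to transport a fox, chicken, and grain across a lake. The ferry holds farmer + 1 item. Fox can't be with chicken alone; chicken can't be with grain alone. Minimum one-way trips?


1. farmer+chicken → 2. farmer ← 3. farmer+fox → 4. farmer+chicken ← 5. farmer+grain → 6. farmer ← 7. farmer+chicken →
Minimum trips = 7

7


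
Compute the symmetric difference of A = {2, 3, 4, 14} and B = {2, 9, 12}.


A = {2, 3, 4, 14}
B = {2, 9, 12}
Operation: symmetric difference
In A only: [3, 4, 14], in B only: [9, 12]

{3, 4, 9, 12, 14}


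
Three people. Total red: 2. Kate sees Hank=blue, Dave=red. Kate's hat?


Total red = 2, seen red = 1
Own red = 2 - 1 = 1
Kate's hat is red.

red


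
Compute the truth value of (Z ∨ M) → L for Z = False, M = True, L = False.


Z = False, M = True, L = False
Step 1: Z ∨ M = False OR True = True
Step 2: (True) → L: false only when antecedent=True and L=False.
Result: False

False


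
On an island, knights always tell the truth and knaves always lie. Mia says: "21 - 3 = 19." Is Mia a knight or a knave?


Statement: "21 - 3 = 19."
Actual: 21 - 3 = 18
Claimed: 19
Statement is FALSE → Mia lies → Knave

Knave


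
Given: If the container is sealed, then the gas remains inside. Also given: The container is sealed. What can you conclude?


Modus ponens: P → Q, P ⊢ Q
P: the container is sealed
Q: the gas remains inside
We have P → Q and P is true.
By modus ponens, Q must be true.

The gas remains inside


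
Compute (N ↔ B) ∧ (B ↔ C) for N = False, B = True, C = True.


N = False, B = True, C = True
Step 1: N ↔ B is true when N and B have the same value. Result: False
Step 2: B ↔ C is true when B and C have the same value. Result: True
Step 3: False ∧ True = False

False


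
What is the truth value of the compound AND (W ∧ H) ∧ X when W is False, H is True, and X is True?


W = False, H = True, X = True
Step 1: W ∧ H = False AND True = False
Step 2: False ∧ X = False AND True = False
AND is true only when ALL operands are true.

False


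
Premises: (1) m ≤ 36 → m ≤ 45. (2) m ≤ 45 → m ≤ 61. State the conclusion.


Hypothetical syllogism: P → Q, Q → R ⊢ P → R
Premise 1: m ≤ 36 → m ≤ 45
Premise 2: m ≤ 45 → m ≤ 61
Chain the implications: the middle term (m ≤ 45) links the two.
Conclusion: If m ≤ 36, then m ≤ 61.

If m ≤ 36, then m ≤ 61.


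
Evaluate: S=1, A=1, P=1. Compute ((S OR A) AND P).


S OR A = 1|1 = 1
1 AND 1 = 1

1


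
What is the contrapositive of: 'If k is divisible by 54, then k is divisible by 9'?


Original: If k is divisible by 54, then k is divisible by 9
Contrapositive: If ¬Q, then ¬P
Negate Q: not (k is divisible by 9)
Negate P: not (k is divisible by 54)

If not (k is divisible by 9), then not (k is divisible by 54).


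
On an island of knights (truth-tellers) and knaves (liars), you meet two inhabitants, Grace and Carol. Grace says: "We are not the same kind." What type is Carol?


Grace says: "We are not the same kind."
Case 1: Grace is a Knight (truth-teller)
  Statement is true → they ARE different → Carol is a Knave
Case 2: Grace is a Knave (liar)
  Statement is false → they are NOT different → Carol is a Knave
In both cases, Carol is a Knave.

Knave


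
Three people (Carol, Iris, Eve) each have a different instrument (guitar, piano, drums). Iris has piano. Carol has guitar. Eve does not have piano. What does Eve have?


From clues:
  Carol → guitar
  Iris → piano
By elimination, Eve gets the remaining.

drums


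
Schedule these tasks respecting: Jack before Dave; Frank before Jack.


Constraints: Jack before Dave; Frank before Jack
Method: repeatedly schedule the remaining task that has no remaining task required before it.
  Step 1: remaining {Dave, Frank, Jack}; every task except Frank still has a predecessor pending → schedule Frank.
  Step 2: remaining {Dave, Jack}; every task except Jack still has a predecessor pending → schedule Jack.
  Step 3: only Dave remains → schedule Dave.
Resulting order:

Frank → Jack → Dave


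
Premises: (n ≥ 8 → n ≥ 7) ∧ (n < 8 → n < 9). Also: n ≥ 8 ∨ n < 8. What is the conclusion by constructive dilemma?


Constructive dilemma: (P → Q) ∧ (R → S), P ∨ R ⊢ Q ∨ S
Premise 1: n ≥ 8 → n ≥ 7
Premise 2: n < 8 → n < 9
Premise 3: n ≥ 8 ∨ n < 8
Case 1: Assuming n ≥ 8, then by Premise 1, n ≥ 7.
Case 2: Assuming n < 8, then by Premise 2, n < 9.
Since one of n ≥ 8 or n < 8 must hold, we get n ≥ 7 or n < 9.

n ≥ 7 or n < 9.


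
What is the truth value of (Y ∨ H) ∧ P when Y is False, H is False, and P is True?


Y = False, H = False, P = True
Step 1: Y ∨ H = False OR False = False
Step 2: False ∧ P = False AND True = False
OR is true when at least one operand is true; AND requires both.

False


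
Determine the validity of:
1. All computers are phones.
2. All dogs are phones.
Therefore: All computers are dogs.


Premise 1: All computers are phones.
Premise 2: All dogs are phones.
Conclusion: All computers are dogs.
Fallacy: undistributed middle. phones is predicate in both.
Counterexample: computers and dogs could be disjoint subsets of phones.

Invalid


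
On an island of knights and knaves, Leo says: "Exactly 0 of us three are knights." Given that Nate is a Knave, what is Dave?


Leo claims exactly 0 knights among Leo, Nate, Dave.
Given: Nate is a Knave.

Case 1: Leo is a Knight (tells truth)
  Then exactly 0 of the three are knights.
  Counting Leo, Nate: 1 knight(s) so far. Need -1 more → impossible.
Case 2: Leo is a Knave (lies)
  Then the count is NOT 0.
  If Dave = Knave, count = 0 = 0 → claim would be true, contradicts lie.
  If Dave = Knight, count = 1 ≠ 0 → lie confirmed ✓

Dave is a Knight.

Knight


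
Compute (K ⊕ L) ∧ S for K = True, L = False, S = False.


K = True, L = False, S = False
Step 1: K ⊕ L = True XOR False = True
Step 2: True ∧ S = True AND False = False
XOR true when exactly one of K,L is true; then AND with S.

False


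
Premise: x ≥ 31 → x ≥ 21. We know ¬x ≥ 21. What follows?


Modus tollens: P → Q, ¬Q ⊢ ¬P
P: x ≥ 31
Q: x ≥ 21
We have P → Q and Q is false.
By modus tollens, P must be false.

It is not the case that x ≥ 31


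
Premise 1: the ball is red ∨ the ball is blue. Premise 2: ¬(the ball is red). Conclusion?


Disjunctive syllogism: P ∨ Q, ¬P ⊢ Q
Disjunction: the ball is red ∨ the ball is blue
We know it is not the case that the ball is red.
By disjunctive syllogism, the other disjunct must be true.

The ball is blue


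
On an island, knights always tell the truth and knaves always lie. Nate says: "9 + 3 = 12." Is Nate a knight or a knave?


Statement: "9 + 3 = 12."
Actual: 9 + 3 = 12
Claimed: 12
Statement is TRUE → Nate tells the truth → Knight

Knight


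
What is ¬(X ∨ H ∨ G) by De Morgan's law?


De Morgan's law: ¬(P ∨ Q ∨ R) ≡ ¬P ∧ ¬Q ∧ ¬R
¬(X ∨ H ∨ G) = ¬X ∧ ¬H ∧ ¬G

¬X ∧ ¬H ∧ ¬G


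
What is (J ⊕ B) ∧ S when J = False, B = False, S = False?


J = False, B = False, S = False
Step 1: J ⊕ B = False XOR False = False
Step 2: False ∧ S = False AND False = False
XOR true when exactly one of J,B is true; then AND with S.

False


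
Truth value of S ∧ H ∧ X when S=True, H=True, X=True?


S = True, H = True, X = True
Expression: S ∧ H ∧ X
Step 1: S ∧ H = True AND True = True
Step 2: (True) ∧ X = True AND True = True

True


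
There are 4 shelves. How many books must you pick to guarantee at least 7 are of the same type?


Pigeonhole: to guarantee k in one of n categories, need (k-1)×n + 1.
k = 7, n = 4
Minimum = (7-1) × 4 + 1 = 6 × 4 + 1

25


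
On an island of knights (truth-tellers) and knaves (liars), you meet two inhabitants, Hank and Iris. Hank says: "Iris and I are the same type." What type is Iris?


Hank says: "Iris and I are the same type."
Case 1: Hank is a Knight (truth-teller)
  Statement is true → they ARE the same → Iris is also a Knight
Case 2: Hank is a Knave (liar)
  Statement is false → they are NOT the same → Iris is a Knight
In both cases, Iris is a Knight.

Knight


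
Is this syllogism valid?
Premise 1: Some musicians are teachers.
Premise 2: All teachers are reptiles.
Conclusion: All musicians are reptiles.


Premise 1: Some musicians are teachers.
Premise 2: All teachers are reptiles.
Conclusion: All musicians are reptiles.
Fallacy: illicit minor. The minor term (musicians) is distributed in the conclusion ('All musicians ...') but undistributed in its premise ('Some musicians are teachers' doesn't cover all musicians).
Only 'Some musicians are reptiles' follows, not 'All'.

Invalid


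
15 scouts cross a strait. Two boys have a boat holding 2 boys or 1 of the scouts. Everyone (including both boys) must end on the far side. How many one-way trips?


Per crossing of one of the scouts: boys→, one←, one of the scouts→, one← = 4 trips
15 × 4 = 60, + 1 final boys→ = 61
Minimum trips = 61

61


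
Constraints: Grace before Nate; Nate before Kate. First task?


Constraints: Grace before Nate; Nate before Kate
The first task can have nothing scheduled before it, so it must never appear on the right of a 'before'.
Tasks appearing after some 'before': Nate, Kate.
The only task not in that list is Grace → it is first.

Grace


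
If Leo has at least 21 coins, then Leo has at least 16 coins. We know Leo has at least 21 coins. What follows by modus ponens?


Modus ponens: P → Q, P ⊢ Q
P: Leo has at least 21 coins
Q: Leo has at least 16 coins
We have P → Q and P is true.
By modus ponens, Q must be true.

Leo has at least 16 coins


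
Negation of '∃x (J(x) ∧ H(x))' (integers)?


Original: ∃x (J(x) ∧ H(x))
Rule: ¬∀→∃, ¬∃→∀, negate predicate.
Negation: ∀x (¬J(x) ∨ ¬H(x))

∀x (¬J(x) ∨ ¬H(x))


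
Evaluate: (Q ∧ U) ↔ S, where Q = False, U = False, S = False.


Q = False, U = False, S = False
Step 1: Q ∧ U = False AND False = False
Step 2: (False) ↔ S: true when both sides have same truth value.
Result: False ↔ False = True

True


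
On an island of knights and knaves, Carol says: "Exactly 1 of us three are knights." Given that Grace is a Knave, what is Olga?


Carol claims exactly 1 knights among Carol, Grace, Olga.
Given: Grace is a Knave.

Case 1: Carol is a Knight (tells truth)
  Then exactly 1 of the three are knights.
  Counting Carol, Grace: 1 knight(s) so far. Need 0 more → Olga = Knave.
Case 2: Carol is a Knave (lies)
  Then the count is NOT 1.
  If Olga = Knight, count = 1 = 1 → claim would be true, contradicts lie.
  If Olga = Knave, count = 0 ≠ 1 → lie confirmed ✓

Olga is a Knave.

Knave


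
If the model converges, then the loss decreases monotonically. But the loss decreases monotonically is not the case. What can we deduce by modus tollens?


Modus tollens: P → Q, ¬Q ⊢ ¬P
P: the model converges
Q: the loss decreases monotonically
We have P → Q and Q is false.
By modus tollens, P must be false.

It is not the case that the model converges


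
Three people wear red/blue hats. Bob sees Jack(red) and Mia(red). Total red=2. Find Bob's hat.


Total red = 2, seen red = 2
Own red = 2 - 2 = 0
Bob's hat is blue.

blue


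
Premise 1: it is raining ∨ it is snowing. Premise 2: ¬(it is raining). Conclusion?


Disjunctive syllogism: P ∨ Q, ¬P ⊢ Q
Disjunction: it is raining ∨ it is snowing
We know it is not the case that it is raining.
By disjunctive syllogism, the other disjunct must be true.

It is snowing


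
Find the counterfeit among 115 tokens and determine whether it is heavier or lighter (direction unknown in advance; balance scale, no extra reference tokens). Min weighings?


Let n = 115. 230 possibilities (n tokens × lighter/heavier); each weighing has 3 outcomes.
Bound for k weighings: say the first weighing puts j tokens on each pan. If it tips, the 2j weighed tokens remain suspects (each with a known direction) and k-1 weighings give 3^(k-1) outcomes; 3^(k-1) is odd, so 2j ≤ 3^(k-1) - 1. If it balances, the n - 2j unweighed tokens remain with direction unknown: 2(n - 2j) ≤ 3^(k-1) - 1 by the same parity argument. Adding, n ≤ (3^(k-1) - 1) + (3^(k-1) - 1)/2 = (3^k - 3)/2, and the classical three-group strategy achieves this (3 tokens in 2 weighings, 12 in 3, 39 in 4, 120 in 5).
So we need the smallest k with (3^k - 3)/2 ≥ 115.
k = 4: (3^4 - 3)/2 = 39 < 115 ✗
k = 5: (3^5 - 3)/2 = 120 ≥ 115 ✓

5


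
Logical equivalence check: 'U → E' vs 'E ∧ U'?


Expression 1: U → E
Expression 2: E ∧ U
Truth table (U E | Expr1 Expr2):
  T T |   T     T
  T F |   F     F
  F T |   T     F   ← differ
  F F |   T     F   ← differ
Counterexample: U=F, E=T gives Expr1 = T but Expr2 = F, so the expressions are NOT logically equivalent.

No


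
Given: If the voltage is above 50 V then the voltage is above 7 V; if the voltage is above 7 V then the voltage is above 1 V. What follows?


Hypothetical syllogism: P → Q, Q → R ⊢ P → R
Premise 1: the voltage is above 50 V → the voltage is above 7 V
Premise 2: the voltage is above 7 V → the voltage is above 1 V
Chain the implications: the middle term (the voltage is above 7 V) links the two.
Conclusion: If the voltage is above 50 V, then the voltage is above 1 V.

If the voltage is above 50 V, then the voltage is above 1 V.


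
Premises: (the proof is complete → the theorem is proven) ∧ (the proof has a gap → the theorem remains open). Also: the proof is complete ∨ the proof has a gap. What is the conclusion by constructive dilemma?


Constructive dilemma: (P → Q) ∧ (R → S), P ∨ R ⊢ Q ∨ S
Premise 1: the proof is complete → the theorem is proven
Premise 2: the proof has a gap → the theorem remains open
Premise 3: the proof is complete ∨ the proof has a gap
Case 1: Assuming the proof is complete, then by Premise 1, the theorem is proven.
Case 2: Assuming the proof has a gap, then by Premise 2, the theorem remains open.
Since one of the proof is complete or the proof has a gap must hold, we get the theorem is proven or the theorem remains open.

The theorem is proven or the theorem remains open.


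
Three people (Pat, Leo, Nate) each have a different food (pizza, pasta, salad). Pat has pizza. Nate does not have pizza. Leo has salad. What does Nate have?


From clues:
  Leo → salad
  Pat → pizza
By elimination, Nate gets the remaining.

pasta


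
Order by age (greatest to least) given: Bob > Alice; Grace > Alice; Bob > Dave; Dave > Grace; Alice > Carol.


Constraints: Bob > Alice; Grace > Alice; Bob > Dave; Dave > Grace; Alice > Carol
Method: at each step, the next-highest is the one remaining person who never appears on the smaller side of a constraint between remaining people.
  Step 1: remaining {Bob, Carol, Alice, Dave, Grace}; on the smaller side: {Carol, Alice, Dave, Grace} → Bob is next (Bob > Alice; Bob > Dave).
  Step 2: remaining {Carol, Alice, Dave, Grace}; on the smaller side: {Carol, Alice, Grace} → Dave is next (Dave > Grace).
  Step 3: remaining {Carol, Alice, Grace}; on the smaller side: {Carol, Alice} → Grace is next (Grace > Alice).
  Step 4: remaining {Carol, Alice}; on the smaller side: {Carol} → Alice is next (Alice > Carol).
  Step 5: only Carol remains → lowest.
Final ranking (highest to lowest):

Bob > Dave > Grace > Alice > Carol


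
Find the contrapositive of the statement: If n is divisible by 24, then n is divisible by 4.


Original: If n is divisible by 24, then n is divisible by 4
Contrapositive: If ¬Q, then ¬P
Negate Q: not (n is divisible by 4)
Negate P: not (n is divisible by 24)

If not (n is divisible by 4), then not (n is divisible by 24).


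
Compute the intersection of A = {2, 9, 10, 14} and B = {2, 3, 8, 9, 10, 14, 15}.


A = {2, 9, 10, 14}
B = {2, 3, 8, 9, 10, 14, 15}
Operation: intersection
Elements in both: 2, 9, 10, 14

{2, 9, 10, 14}


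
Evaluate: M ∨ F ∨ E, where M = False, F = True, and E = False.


M = False, F = True, E = False
Step 1: M ∨ F = False OR True = True
Step 2: True ∨ E = True OR False = True
OR is true when at least one operand is true.

True


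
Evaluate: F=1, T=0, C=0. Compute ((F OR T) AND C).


F OR T = 1|0 = 1
1 AND 0 = 0

0


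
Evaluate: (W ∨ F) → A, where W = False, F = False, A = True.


W = False, F = False, A = True
Step 1: W ∨ F = False OR False = False
Step 2: (False) → A: false only when antecedent=True and A=False.
Result: True

True


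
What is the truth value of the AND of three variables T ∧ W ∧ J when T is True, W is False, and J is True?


T = True, W = False, J = True
Step 1: T ∧ W = True AND False = False
Step 2: (False) ∧ J = (False) AND True = False
AND is true only when ALL operands are true.

False


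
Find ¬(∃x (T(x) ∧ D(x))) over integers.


Original: ∃x (T(x) ∧ D(x))
Rule: ¬∀→∃, ¬∃→∀, negate predicate.
Negation: ∀x (¬T(x) ∨ ¬D(x))

∀x (¬T(x) ∨ ¬D(x))


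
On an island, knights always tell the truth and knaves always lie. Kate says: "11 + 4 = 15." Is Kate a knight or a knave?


Statement: "11 + 4 = 15."
Actual: 11 + 4 = 15
Claimed: 15
Statement is TRUE → Kate tells the truth → Knight

Knight


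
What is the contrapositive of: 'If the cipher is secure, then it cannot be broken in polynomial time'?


Original: If the cipher is secure, then it cannot be broken in polynomial time
Contrapositive: If ¬Q, then ¬P
Negate Q: not (it cannot be broken in polynomial time)
Negate P: not (the cipher is secure)

If not (it cannot be broken in polynomial time), then not (the cipher is secure).


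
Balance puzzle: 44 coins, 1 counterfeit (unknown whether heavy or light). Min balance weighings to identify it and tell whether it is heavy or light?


Let n = 44. 88 possibilities (n coins × lighter/heavier); each weighing has 3 outcomes.
Bound for k weighings: say the first weighing puts j coins on each pan. If it tips, the 2j weighed coins remain suspects (each with a known direction) and k-1 weighings give 3^(k-1) outcomes; 3^(k-1) is odd, so 2j ≤ 3^(k-1) - 1. If it balances, the n - 2j unweighed coins remain with direction unknown: 2(n - 2j) ≤ 3^(k-1) - 1 by the same parity argument. Adding, n ≤ (3^(k-1) - 1) + (3^(k-1) - 1)/2 = (3^k - 3)/2, and the classical three-group strategy achieves this (3 coins in 2 weighings, 12 in 3, 39 in 4, 120 in 5).
So we need the smallest k with (3^k - 3)/2 ≥ 44.
k = 4: (3^4 - 3)/2 = 39 < 44 ✗
k = 5: (3^5 - 3)/2 = 120 ≥ 44 ✓

5
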